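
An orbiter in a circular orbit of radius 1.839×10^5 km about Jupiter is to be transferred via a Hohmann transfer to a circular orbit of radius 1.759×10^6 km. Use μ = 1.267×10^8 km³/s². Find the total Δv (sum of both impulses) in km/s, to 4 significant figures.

Δv = 13.87 km/s

Transfer-ellipse semi-major axis a_t = (r₁ + r₂)/2 = (1.839×10^5 + 1.759×10^6)/2 = 9.7145×10^5 km.
At r₁ the circular-orbit speed is v₁ = √(μ/r₁) = 26.248 km/s.
On the transfer ellipse at r₁, vis-viva equation gives v_p = √[μ(2/r₁ − 1/a_t)] = 35.320 km/s.
First burn Δv₁ = |v_p − v₁| = 9.072 km/s.
Circular speed at r₂: v₂ = √(μ/r₂) = 8.487 km/s.
Transfer-orbit speed at r₂: v_a = √[μ(2/r₂ − 1/a_t)] = 3.693 km/s.
Second burn Δv₂ = |v₂ − v_a| = 4.794 km/s.
Total Δv = Δv₁ + Δv₂ = 13.87 km/s.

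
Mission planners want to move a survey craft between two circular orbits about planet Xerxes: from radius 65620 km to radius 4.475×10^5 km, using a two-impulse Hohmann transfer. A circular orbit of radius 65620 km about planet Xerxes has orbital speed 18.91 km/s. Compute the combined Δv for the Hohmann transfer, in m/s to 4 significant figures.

From the circular-orbit relation v² = μ/r at r = 65620 km: μ = v²r = (18.91)² × 65620 = 2.34649×10^7 km³/s².
Semi-major axis of the transfer orbit: a_t = (65620 + 4.475×10^5)/2 = 2.5656×10^5 km.
Circular speed at r₁: v₁ = √(μ/r₁) = √(2.34649×10^7/65620) = 18.910 km/s.
Transfer-orbit speed at r₁ (vis-viva): v_p = √[μ(2/r₁ − 1/a_t)] = 24.974 km/s.
First burn Δv₁ = |v_p − v₁| = 6.064 km/s.
Circular speed at r₂: v₂ = √(μ/r₂) = 7.241 km/s.
Transfer-orbit speed at r₂: v_a = √[μ(2/r₂ − 1/a_t)] = 3.662 km/s.
Second burn Δv₂ = |v₂ − v_a| = 3.579 km/s.
Total Δv = Δv₁ + Δv₂ = 9.643 km/s.

Δv = 9643 m/s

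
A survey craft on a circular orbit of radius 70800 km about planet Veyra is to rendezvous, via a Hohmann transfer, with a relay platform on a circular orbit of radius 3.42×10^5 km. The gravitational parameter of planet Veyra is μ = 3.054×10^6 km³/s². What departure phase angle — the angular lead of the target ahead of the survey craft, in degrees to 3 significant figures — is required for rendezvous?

φ = 95.6°

Transfer-ellipse semi-major axis a_t = (r₁ + r₂)/2 = (70800 + 3.420×10^5)/2 = 2.064×10^5 km.
Transfer time t = π√(a_t³/μ) = 1.6857×10^5 s.
The target's mean motion on its circular orbit is ω₂ = √(μ/r₂³) = 8.7377×10^-6 rad/s.
Angle swept by the target during transfer: ω₂·t = 1.4729 rad = 84.39°.
Arrival is 180° from departure on the ellipse, so φ = 180° − 84.39° = 95.6°.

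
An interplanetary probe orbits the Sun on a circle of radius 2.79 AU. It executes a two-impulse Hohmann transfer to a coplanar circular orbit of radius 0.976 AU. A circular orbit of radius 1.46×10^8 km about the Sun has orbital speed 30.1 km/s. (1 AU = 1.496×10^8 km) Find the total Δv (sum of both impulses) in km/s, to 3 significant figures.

Δv = 11.5 km/s

From the circular-orbit relation v² = μ/r at r = 1.46×10^8 km: μ = v²r = (30.1)² × 1.46×10^8 = 1.32277×10^11 km³/s².
In km: r₁ = 2.79 × 1.496×10^8 = 4.17384×10^8 km; r₂ = 0.976 × 1.496×10^8 = 1.460096×10^8 km.
Semi-major axis of the transfer orbit: a_t = (4.17384×10^8 + 1.460096×10^8)/2 = 2.816968×10^8 km.
At r₁ the circular-orbit speed is v₁ = √(μ/r₁) = 17.8023 km/s.
On the transfer ellipse at r₁, vis-viva gives v_a = √[μ(2/r₁ − 1/a_t)] = 12.8167 km/s.
First burn Δv₁ = |v_a − v₁| = 4.9856 km/s.
Circular speed at r₂: v₂ = √(μ/r₂) = 30.0990 km/s.
Transfer-orbit speed at r₂: v_p = √[μ(2/r₂ − 1/a_t)] = 36.6378 km/s.
Second burn Δv₂ = |v₂ − v_p| = 6.5388 km/s.
Δv = Δv₁ + Δv₂ = 4.9856 + 6.5388 = 11.52 km/s.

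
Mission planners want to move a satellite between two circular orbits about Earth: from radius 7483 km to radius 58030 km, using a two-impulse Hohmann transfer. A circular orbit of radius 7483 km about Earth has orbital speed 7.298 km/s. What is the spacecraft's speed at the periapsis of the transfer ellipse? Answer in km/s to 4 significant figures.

v = 9.714 km/s

From the circular-orbit relation v² = μ/r at r = 7483 km: μ = v²r = (7.298)² × 7483 = 3.98551×10^5 km³/s².
Transfer-ellipse semi-major axis a_t = (r₁ + r₂)/2 = (7483 + 58030)/2 = 32756.5 km.
The periapsis of the transfer ellipse is at r = 7483 km.
Vis-viva: v = √[μ(2/r − 1/a_t)] = √[3.98551×10^5 × (2/7483 − 1/32756.5)] = 9.714 km/s.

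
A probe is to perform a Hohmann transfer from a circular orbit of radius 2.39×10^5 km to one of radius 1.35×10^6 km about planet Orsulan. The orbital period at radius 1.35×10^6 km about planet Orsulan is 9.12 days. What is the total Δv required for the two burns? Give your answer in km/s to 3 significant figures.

Δv = 12.6 km/s

From Kepler's third law T² = 4π²r³/μ at r = 1.35×10^6 km, T = 9.12 days = 9.12 × 86400 s = 7.87968×10^5 s: μ = 4π²r³/T² = 1.56439×10^8 km³/s².
Transfer-ellipse semi-major axis a_t = (r₁ + r₂)/2 = (2.390×10^5 + 1.350×10^6)/2 = 7.945×10^5 km.
At r₁ the circular-orbit speed is v₁ = √(μ/r₁) = 25.584 km/s.
Transfer-orbit speed at r₁ (vis-viva equation): v_p = √[μ(2/r₁ − 1/a_t)] = 33.350 km/s.
First burn Δv₁ = |v_p − v₁| = 7.766 km/s.
At r₂, v₂ = √(μ/r₂) = 10.765 km/s.
Transfer-orbit speed at r₂: v_a = √[μ(2/r₂ − 1/a_t)] = 5.9041 km/s.
Second burn Δv₂ = |v₂ − v_a| = 4.861 km/s.
Total Δv = Δv₁ + Δv₂ = 12.63 km/s.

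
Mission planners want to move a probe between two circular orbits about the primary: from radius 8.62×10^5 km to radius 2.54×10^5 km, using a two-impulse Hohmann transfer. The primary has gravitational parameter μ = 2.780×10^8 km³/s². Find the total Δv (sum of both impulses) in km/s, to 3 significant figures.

Δv = 13.9 km/s

The Hohmann ellipse has a_t = (r₁ + r₂)/2 = 5.580×10^5 km.
Circular speed at r₁: v₁ = √(μ/r₁) = √(2.780×10^8/8.620×10^5) = 17.958 km/s.
Transfer-orbit speed at r₁ (v² = μ(2/r − 1/a)): v_a = √[μ(2/r₁ − 1/a_t)] = 12.116 km/s.
First burn Δv₁ = |v_a − v₁| = 5.842 km/s.
At r₂, v₂ = √(μ/r₂) = 33.083 km/s.
Transfer-orbit speed at r₂: v_p = √[μ(2/r₂ − 1/a_t)] = 41.119 km/s.
Second burn Δv₂ = |v₂ − v_p| = 8.036 km/s.
Total Δv = Δv₁ + Δv₂ = 13.88 km/s.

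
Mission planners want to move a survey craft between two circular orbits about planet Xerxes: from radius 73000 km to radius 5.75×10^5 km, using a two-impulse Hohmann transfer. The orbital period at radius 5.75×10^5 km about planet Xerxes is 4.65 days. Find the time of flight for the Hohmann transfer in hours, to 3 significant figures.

t = 23.6 hours

From Kepler's third law T² = 4π²r³/μ at r = 5.75×10^5 km, T = 4.65 days = 4.65 × 86400 s = 4.0176×10^5 s: μ = 4π²r³/T² = 4.64975×10^7 km³/s².
Semi-major axis of the transfer orbit: a_t = (73000 + 5.750×10^5)/2 = 3.240×10^5 km.
Half the transfer-orbit period gives t = π√(a_t³/μ) = 84970 s.
Converting: 84970 s ÷ 3600 s/hour = 23.6 hours.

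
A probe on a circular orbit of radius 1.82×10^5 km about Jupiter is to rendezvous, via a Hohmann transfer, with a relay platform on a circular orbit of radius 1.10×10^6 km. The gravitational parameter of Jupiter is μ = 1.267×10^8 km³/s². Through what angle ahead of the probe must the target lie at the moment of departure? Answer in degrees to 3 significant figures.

φ = 99.9°

Semi-major axis of the transfer orbit: a_t = (1.820×10^5 + 1.100×10^6)/2 = 6.410×10^5 km.
Transfer time t = π√(a_t³/μ) = 1.43235×10^5 s.
The target's mean motion on its circular orbit is ω₂ = √(μ/r₂³) = 9.75662×10^-6 rad/s.
Angle swept by the target during transfer: ω₂·t = 1.3975 rad = 80.07°.
Arrival is 180° from departure on the ellipse, so φ = 180° − 80.07° = 99.9°.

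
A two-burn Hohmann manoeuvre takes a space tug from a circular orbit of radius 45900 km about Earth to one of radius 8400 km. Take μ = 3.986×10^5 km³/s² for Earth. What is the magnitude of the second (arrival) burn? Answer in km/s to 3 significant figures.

Δv₂ = 2.07 km/s

Semi-major axis of the transfer orbit: a_t = (45900 + 8400)/2 = 27150 km.
On the circular orbit at r = 8400 km, v_c = √(μ/r) = 6.889 km/s.
Vis-viva on the transfer ellipse at r = 8400 km gives v_t = √[μ(2/r − 1/a_t)] = 8.957 km/s.
Δv₂ = |v_t − v_c| = |8.957 − 6.889| = 2.068 km/s.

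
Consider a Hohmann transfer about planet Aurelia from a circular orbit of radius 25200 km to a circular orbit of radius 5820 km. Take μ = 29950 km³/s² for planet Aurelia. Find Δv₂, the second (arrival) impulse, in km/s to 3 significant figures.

The Hohmann ellipse has a_t = (r₁ + r₂)/2 = 15510 km.
On the circular orbit at r = 5820 km, v_c = √(μ/r) = 2.2685 km/s.
Transfer-orbit speed at the same r (vis-viva, a = a_t): v_t = √[μ(2/r − 1/a_t)] = 2.8916 km/s.
Δv₂ = |v_t − v_c| = |2.8916 − 2.2685| = 0.6231 km/s.

Δv₂ = 0.623 km/s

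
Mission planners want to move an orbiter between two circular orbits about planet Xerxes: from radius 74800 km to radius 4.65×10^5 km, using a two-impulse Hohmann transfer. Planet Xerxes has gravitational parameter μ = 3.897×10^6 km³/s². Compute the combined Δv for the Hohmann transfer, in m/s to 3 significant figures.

The Hohmann ellipse has a_t = (r₁ + r₂)/2 = 2.699×10^5 km.
Circular speed at r₁: v₁ = √(μ/r₁) = √(3.897×10^6/74800) = 7.218 km/s.
On the transfer ellipse at r₁, vis-viva equation gives v_p = √[μ(2/r₁ − 1/a_t)] = 9.474 km/s.
First burn Δv₁ = |v_p − v₁| = 2.256 km/s.
Circular speed at r₂: v₂ = √(μ/r₂) = 2.895 km/s.
Transfer-orbit speed at r₂: v_a = √[μ(2/r₂ − 1/a_t)] = 1.524 km/s.
Second burn Δv₂ = |v₂ − v_a| = 1.371 km/s.
Δv = Δv₁ + Δv₂ = 2.256 + 1.371 = 3.627 km/s.

Δv = 3630 m/s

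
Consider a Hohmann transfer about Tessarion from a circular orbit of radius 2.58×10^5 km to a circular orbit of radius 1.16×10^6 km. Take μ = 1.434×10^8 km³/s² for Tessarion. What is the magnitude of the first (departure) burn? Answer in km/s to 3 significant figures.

Transfer-ellipse semi-major axis a_t = (r₁ + r₂)/2 = (2.580×10^5 + 1.160×10^6)/2 = 7.090×10^5 km.
On the circular orbit at r = 2.580×10^5 km, v_c = √(μ/r) = 23.58 km/s.
Vis-viva on the transfer ellipse at r = 2.580×10^5 km gives v_t = √[μ(2/r − 1/a_t)] = 30.16 km/s.
Δv₁ = |v_t − v_c| = |30.16 − 23.58| = 6.580 km/s.

Δv₁ = 6.58 km/s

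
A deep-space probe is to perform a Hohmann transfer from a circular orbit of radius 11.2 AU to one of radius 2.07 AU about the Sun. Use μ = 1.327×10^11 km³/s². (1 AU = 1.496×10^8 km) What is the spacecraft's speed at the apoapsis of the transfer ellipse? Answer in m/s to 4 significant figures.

In km: r₁ = 11.2 × 1.496×10^8 = 1.67552×10^9 km; r₂ = 2.07 × 1.496×10^8 = 3.09672×10^8 km.
Semi-major axis of the transfer orbit: a_t = (1.67552×10^9 + 3.09672×10^8)/2 = 9.92596×10^8 km.
At apoapsis, r = 1.67552×10^9 km.
Applying v² = μ(2/r − 1/a_t): v = 4.971 km/s.

v = 4971 m/s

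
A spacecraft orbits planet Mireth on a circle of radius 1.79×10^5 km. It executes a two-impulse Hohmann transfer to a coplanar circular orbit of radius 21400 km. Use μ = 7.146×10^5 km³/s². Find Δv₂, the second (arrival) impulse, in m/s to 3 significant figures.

The Hohmann ellipse has a_t = (r₁ + r₂)/2 = 1.002×10^5 km.
On the circular orbit at r = 21400 km, v_c = √(μ/r) = 5.779 km/s.
Vis-viva on the transfer ellipse at r = 21400 km gives v_t = √[μ(2/r − 1/a_t)] = 7.724 km/s.
Δv₂ = |v_t − v_c| = |7.724 − 5.779| = 1.945 km/s.

Δv₂ = 1940 m/s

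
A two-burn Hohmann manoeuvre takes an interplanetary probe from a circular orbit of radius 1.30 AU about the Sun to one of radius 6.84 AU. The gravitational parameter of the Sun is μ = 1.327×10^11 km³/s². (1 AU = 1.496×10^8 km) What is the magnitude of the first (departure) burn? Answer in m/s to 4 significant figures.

Δv₁ = 7742 m/s

In km: r₁ = 1.30 × 1.496×10^8 = 1.9448×10^8 km; r₂ = 6.84 × 1.496×10^8 = 1.023264×10^9 km.
Transfer-ellipse semi-major axis a_t = (r₁ + r₂)/2 = (1.9448×10^8 + 1.023264×10^9)/2 = 6.08872×10^8 km.
Circular speed at r = 1.9448×10^8 km: v_c = √(μ/r) = 26.121 km/s.
Vis-viva on the transfer ellipse at r = 1.9448×10^8 km gives v_t = √[μ(2/r − 1/a_t)] = 33.863 km/s.
Δv₁ = |v_t − v_c| = |33.863 − 26.121| = 7.742 km/s.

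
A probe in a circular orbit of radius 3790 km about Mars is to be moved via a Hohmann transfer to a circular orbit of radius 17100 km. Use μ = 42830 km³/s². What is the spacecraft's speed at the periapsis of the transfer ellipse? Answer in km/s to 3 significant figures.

The Hohmann ellipse has a_t = (r₁ + r₂)/2 = 10445 km.
At periapsis, r = 3790 km.
Vis-viva: v = √[μ(2/r − 1/a_t)] = √[42830 × (2/3790 − 1/10445)] = 4.301 km/s.

v = 4.30 km/s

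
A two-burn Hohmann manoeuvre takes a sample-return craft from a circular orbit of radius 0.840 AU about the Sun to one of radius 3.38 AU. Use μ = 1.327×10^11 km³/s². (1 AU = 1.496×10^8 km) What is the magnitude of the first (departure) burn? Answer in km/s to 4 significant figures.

Δv₁ = 8.633 km/s

In km: r₁ = 0.840 × 1.496×10^8 = 1.25664×10^8 km; r₂ = 3.38 × 1.496×10^8 = 5.05648×10^8 km.
Transfer-ellipse semi-major axis a_t = (r₁ + r₂)/2 = (1.25664×10^8 + 5.05648×10^8)/2 = 3.15656×10^8 km.
Circular speed at r = 1.25664×10^8 km: v_c = √(μ/r) = 32.496 km/s.
Vis-viva on the transfer ellipse at r = 1.25664×10^8 km gives v_t = √[μ(2/r − 1/a_t)] = 41.129 km/s.
Δv₁ = |v_t − v_c| = |41.129 − 32.496| = 8.633 km/s.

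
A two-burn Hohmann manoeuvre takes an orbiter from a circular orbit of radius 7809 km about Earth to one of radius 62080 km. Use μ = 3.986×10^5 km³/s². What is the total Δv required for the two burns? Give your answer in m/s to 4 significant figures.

Semi-major axis of the transfer orbit: a_t = (7809 + 62080)/2 = 34944.5 km.
Circular speed at r₁: v₁ = √(μ/r₁) = √(3.986×10^5/7809) = 7.1445 km/s.
Transfer-orbit speed at r₁ (vis-viva): v_p = √[μ(2/r₁ − 1/a_t)] = 9.5226 km/s.
First burn Δv₁ = |v_p − v₁| = 2.378 km/s.
Circular speed at r₂: v₂ = √(μ/r₂) = 2.534 km/s.
Transfer-orbit speed at r₂: v_a = √[μ(2/r₂ − 1/a_t)] = 1.198 km/s.
Second burn Δv₂ = |v₂ − v_a| = 1.336 km/s.
Total Δv = Δv₁ + Δv₂ = 3.714 km/s.

Δv = 3714 m/s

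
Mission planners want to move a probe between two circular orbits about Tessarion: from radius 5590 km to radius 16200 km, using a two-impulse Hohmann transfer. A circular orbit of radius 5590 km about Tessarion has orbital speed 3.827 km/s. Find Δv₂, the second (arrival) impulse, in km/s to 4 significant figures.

Δv₂ = 0.6378 km/s

From the circular-orbit relation v² = μ/r at r = 5590 km: μ = v²r = (3.827)² × 5590 = 81870.7 km³/s².
Transfer-ellipse semi-major axis a_t = (r₁ + r₂)/2 = (5590 + 16200)/2 = 10895 km.
On the circular orbit at r = 16200 km, v_c = √(μ/r) = 2.2481 km/s.
Transfer-orbit speed at the same r (vis-viva, a = a_t): v_t = √[μ(2/r − 1/a_t)] = 1.6103 km/s.
Δv₂ = |v_t − v_c| = |1.6103 − 2.2481| = 0.6378 km/s.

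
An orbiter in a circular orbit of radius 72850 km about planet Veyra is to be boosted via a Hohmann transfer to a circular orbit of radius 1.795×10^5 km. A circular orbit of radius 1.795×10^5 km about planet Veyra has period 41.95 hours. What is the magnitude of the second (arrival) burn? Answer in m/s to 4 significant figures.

Δv₂ = 1793 m/s

From Kepler's third law T² = 4π²r³/μ at r = 1.795×10^5 km, T = 41.95 hours = 41.95 × 3600 s = 1.5102×10^5 s: μ = 4π²r³/T² = 1.00112×10^7 km³/s².
Semi-major axis of the transfer orbit: a_t = (72850 + 1.795×10^5)/2 = 1.26175×10^5 km.
Circular speed at r = 1.795×10^5 km: v_c = √(μ/r) = 7.468 km/s.
Vis-viva on the transfer ellipse at r = 1.795×10^5 km gives v_t = √[μ(2/r − 1/a_t)] = 5.675 km/s.
Δv₂ = |v_t − v_c| = |5.675 − 7.468| = 1.793 km/s.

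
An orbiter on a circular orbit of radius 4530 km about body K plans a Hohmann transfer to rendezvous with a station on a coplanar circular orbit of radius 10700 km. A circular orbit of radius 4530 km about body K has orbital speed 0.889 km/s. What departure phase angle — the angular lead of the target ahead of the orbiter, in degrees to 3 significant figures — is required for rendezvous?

φ = 71.9°

From the circular-orbit relation v² = μ/r at r = 4530 km: μ = v²r = (0.889)² × 4530 = 3580.15 km³/s².
Transfer-ellipse semi-major axis a_t = (r₁ + r₂)/2 = (4530 + 10700)/2 = 7615 km.
The half-period of the transfer ellipse is t = π√(a_t³/μ) = 34890 s.
The target's mean motion on its circular orbit is ω₂ = √(μ/r₂³) = 5.406×10^-5 rad/s.
Angle swept by the target during transfer: ω₂·t = 1.886 rad = 108.1°.
Arrival is 180° from departure on the ellipse, so φ = 180° − 108.1° = 71.9°.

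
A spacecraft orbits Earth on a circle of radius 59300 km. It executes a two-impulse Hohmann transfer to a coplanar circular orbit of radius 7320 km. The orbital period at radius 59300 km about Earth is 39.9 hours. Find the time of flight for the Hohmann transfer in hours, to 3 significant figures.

t = 8.40 hours

From Kepler's third law T² = 4π²r³/μ at r = 59300 km, T = 39.9 hours = 39.9 × 3600 s = 1.4364×10^5 s: μ = 4π²r³/T² = 3.99000×10^5 km³/s².
The Hohmann ellipse has a_t = (r₁ + r₂)/2 = 33310 km.
Half the transfer-orbit period gives t = π√(a_t³/μ) = 30240 s.
Converting: 30240 s ÷ 3600 s/hour = 8.40 hours.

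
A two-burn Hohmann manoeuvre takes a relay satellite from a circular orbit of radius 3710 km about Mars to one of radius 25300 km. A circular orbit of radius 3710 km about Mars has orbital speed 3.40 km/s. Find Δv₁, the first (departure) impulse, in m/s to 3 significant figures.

Δv₁ = 1090 m/s

From the circular-orbit relation v² = μ/r at r = 3710 km: μ = v²r = (3.40)² × 3710 = 42887.6 km³/s².
Transfer-ellipse semi-major axis a_t = (r₁ + r₂)/2 = (3710 + 25300)/2 = 14505 km.
On the circular orbit at r = 3710 km, v_c = √(μ/r) = 3.400 km/s.
Vis-viva on the transfer ellipse at r = 3710 km gives v_t = √[μ(2/r − 1/a_t)] = 4.490 km/s.
Δv₁ = |v_t − v_c| = |4.490 − 3.400| = 1.090 km/s.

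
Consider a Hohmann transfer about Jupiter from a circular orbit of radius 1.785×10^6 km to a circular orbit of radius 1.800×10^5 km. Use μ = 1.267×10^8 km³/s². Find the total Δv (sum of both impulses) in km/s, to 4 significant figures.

Transfer-ellipse semi-major axis a_t = (r₁ + r₂)/2 = (1.785×10^6 + 1.800×10^5)/2 = 9.825×10^5 km.
At r₁ the circular-orbit speed is v₁ = √(μ/r₁) = 8.425 km/s.
On the transfer ellipse at r₁, vis-viva gives v_a = √[μ(2/r₁ − 1/a_t)] = 3.606 km/s.
First burn Δv₁ = |v_a − v₁| = 4.819 km/s.
Circular speed at r₂: v₂ = √(μ/r₂) = 26.53 km/s.
Transfer-orbit speed at r₂: v_p = √[μ(2/r₂ − 1/a_t)] = 35.76 km/s.
Second burn Δv₂ = |v₂ − v_p| = 9.230 km/s.
Δv = Δv₁ + Δv₂ = 4.819 + 9.230 = 14.05 km/s.

Δv = 14.05 km/s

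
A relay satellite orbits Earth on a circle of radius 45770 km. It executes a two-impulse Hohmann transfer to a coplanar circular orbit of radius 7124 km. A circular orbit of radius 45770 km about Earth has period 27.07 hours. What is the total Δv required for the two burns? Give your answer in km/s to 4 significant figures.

Δv = 3.780 km/s

From Kepler's third law T² = 4π²r³/μ at r = 45770 km, T = 27.07 hours = 27.07 × 3600 s = 97452 s: μ = 4π²r³/T² = 3.98585×10^5 km³/s².
Transfer-ellipse semi-major axis a_t = (r₁ + r₂)/2 = (45770 + 7124)/2 = 26447 km.
At r₁ the circular-orbit speed is v₁ = √(μ/r₁) = 2.9510 km/s.
On the transfer ellipse at r₁, vis-viva equation gives v_a = √[μ(2/r₁ − 1/a_t)] = 1.5316 km/s.
First burn Δv₁ = |v_a − v₁| = 1.4194 km/s.
Circular speed at r₂: v₂ = √(μ/r₂) = 7.4799 km/s.
Transfer-orbit speed at r₂: v_p = √[μ(2/r₂ − 1/a_t)] = 9.8401 km/s.
Second burn Δv₂ = |v₂ − v_p| = 2.3602 km/s.
Δv = Δv₁ + Δv₂ = 1.4194 + 2.3602 = 3.780 km/s.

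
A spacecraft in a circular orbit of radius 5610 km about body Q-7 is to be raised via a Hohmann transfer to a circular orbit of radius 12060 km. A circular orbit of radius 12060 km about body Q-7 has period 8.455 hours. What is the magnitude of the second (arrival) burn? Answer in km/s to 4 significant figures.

Δv₂ = 0.5057 km/s

From Kepler's third law T² = 4π²r³/μ at r = 12060 km, T = 8.455 hours = 8.455 × 3600 s = 30438 s: μ = 4π²r³/T² = 74742.8 km³/s².
The Hohmann ellipse has a_t = (r₁ + r₂)/2 = 8835 km.
Circular speed at r = 12060 km: v_c = √(μ/r) = 2.4895 km/s.
Transfer-orbit speed at the same r (vis-viva, a = a_t): v_t = √[μ(2/r − 1/a_t)] = 1.9838 km/s.
Δv₂ = |v_t − v_c| = |1.9838 − 2.4895| = 0.5057 km/s.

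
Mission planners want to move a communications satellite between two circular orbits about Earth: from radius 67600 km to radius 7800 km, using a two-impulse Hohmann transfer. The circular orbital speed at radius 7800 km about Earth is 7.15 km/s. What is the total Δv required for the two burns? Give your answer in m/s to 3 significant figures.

Δv = 3750 m/s

From the circular-orbit relation v² = μ/r at r = 7800 km: μ = v²r = (7.15)² × 7800 = 3.98756×10^5 km³/s².
Semi-major axis of the transfer orbit: a_t = (67600 + 7800)/2 = 37700 km.
Circular speed at r₁: v₁ = √(μ/r₁) = √(3.98756×10^5/67600) = 2.429 km/s.
On the transfer ellipse at r₁, vis-viva equation gives v_a = √[μ(2/r₁ − 1/a_t)] = 1.105 km/s.
First burn Δv₁ = |v_a − v₁| = 1.324 km/s.
At r₂, v₂ = √(μ/r₂) = 7.150 km/s.
Transfer-orbit speed at r₂: v_p = √[μ(2/r₂ − 1/a_t)] = 9.574 km/s.
Second burn Δv₂ = |v₂ − v_p| = 2.424 km/s.
Δv = Δv₁ + Δv₂ = 1.324 + 2.424 = 3.748 km/s.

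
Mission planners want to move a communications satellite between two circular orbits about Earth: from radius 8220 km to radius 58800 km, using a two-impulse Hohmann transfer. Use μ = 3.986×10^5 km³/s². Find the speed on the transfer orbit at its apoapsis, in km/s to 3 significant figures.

v = 1.29 km/s

Transfer-ellipse semi-major axis a_t = (r₁ + r₂)/2 = (8220 + 58800)/2 = 33510 km.
At apoapsis, r = 58800 km.
Vis-viva: v = √[μ(2/r − 1/a_t)] = √[3.986×10^5 × (2/58800 − 1/33510)] = 1.290 km/s.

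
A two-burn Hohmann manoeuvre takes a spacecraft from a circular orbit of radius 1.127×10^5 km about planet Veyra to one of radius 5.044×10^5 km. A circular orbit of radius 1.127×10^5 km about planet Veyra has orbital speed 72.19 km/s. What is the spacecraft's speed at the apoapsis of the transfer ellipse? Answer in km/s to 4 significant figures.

From the circular-orbit relation v² = μ/r at r = 1.127×10^5 km: μ = v²r = (72.19)² × 1.127×10^5 = 5.87324×10^8 km³/s².
Transfer-ellipse semi-major axis a_t = (r₁ + r₂)/2 = (1.127×10^5 + 5.044×10^5)/2 = 3.0855×10^5 km.
At apoapsis, r = 5.044×10^5 km.
Vis-viva: v = √[μ(2/r − 1/a_t)] = √[5.87324×10^8 × (2/5.044×10^5 − 1/3.0855×10^5)] = 20.62 km/s.

v = 20.62 km/s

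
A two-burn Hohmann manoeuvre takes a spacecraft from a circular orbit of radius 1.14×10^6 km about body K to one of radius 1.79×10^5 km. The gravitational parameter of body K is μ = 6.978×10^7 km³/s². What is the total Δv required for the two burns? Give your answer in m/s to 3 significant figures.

Δv = 9960 m/s

Transfer-ellipse semi-major axis a_t = (r₁ + r₂)/2 = (1.140×10^6 + 1.790×10^5)/2 = 6.595×10^5 km.
At r₁ the circular-orbit speed is v₁ = √(μ/r₁) = 7.8237 km/s.
Transfer-orbit speed at r₁ (v² = μ(2/r − 1/a)): v_a = √[μ(2/r₁ − 1/a_t)] = 4.0760 km/s.
First burn Δv₁ = |v_a − v₁| = 3.7477 km/s.
At r₂, v₂ = √(μ/r₂) = 19.7442 km/s.
Transfer-orbit speed at r₂: v_p = √[μ(2/r₂ − 1/a_t)] = 25.9588 km/s.
Second burn Δv₂ = |v₂ − v_p| = 6.2146 km/s.
Total Δv = Δv₁ + Δv₂ = 9.962 km/s.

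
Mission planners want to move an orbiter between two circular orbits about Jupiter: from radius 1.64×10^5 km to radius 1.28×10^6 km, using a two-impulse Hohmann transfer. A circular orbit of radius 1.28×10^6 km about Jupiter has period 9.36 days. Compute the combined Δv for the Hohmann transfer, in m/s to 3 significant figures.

From Kepler's third law T² = 4π²r³/μ at r = 1.28×10^6 km, T = 9.36 days = 9.36 × 86400 s = 8.08704×10^5 s: μ = 4π²r³/T² = 1.26593×10^8 km³/s².
Semi-major axis of the transfer orbit: a_t = (1.640×10^5 + 1.280×10^6)/2 = 7.220×10^5 km.
At r₁ the circular-orbit speed is v₁ = √(μ/r₁) = 27.7833 km/s.
On the transfer ellipse at r₁, v² = μ(2/r − 1/a) gives v_p = √[μ(2/r₁ − 1/a_t)] = 36.9930 km/s.
First burn Δv₁ = |v_p − v₁| = 9.2097 km/s.
At r₂, v₂ = √(μ/r₂) = 9.9449 km/s.
Transfer-orbit speed at r₂: v_a = √[μ(2/r₂ − 1/a_t)] = 4.7397 km/s.
Second burn Δv₂ = |v₂ − v_a| = 5.2052 km/s.
Δv = Δv₁ + Δv₂ = 9.2097 + 5.2052 = 14.41 km/s.

Δv = 14400 m/s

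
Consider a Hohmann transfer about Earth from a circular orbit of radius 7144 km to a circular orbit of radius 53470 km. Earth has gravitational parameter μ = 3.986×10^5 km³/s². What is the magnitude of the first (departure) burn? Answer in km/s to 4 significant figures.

Δv₁ = 2.452 km/s

Transfer-ellipse semi-major axis a_t = (r₁ + r₂)/2 = (7144 + 53470)/2 = 30307 km.
Circular speed at r = 7144 km: v_c = √(μ/r) = 7.470 km/s.
Vis-viva on the transfer ellipse at r = 7144 km gives v_t = √[μ(2/r − 1/a_t)] = 9.922 km/s.
Δv₁ = |v_t − v_c| = |9.922 − 7.470| = 2.452 km/s.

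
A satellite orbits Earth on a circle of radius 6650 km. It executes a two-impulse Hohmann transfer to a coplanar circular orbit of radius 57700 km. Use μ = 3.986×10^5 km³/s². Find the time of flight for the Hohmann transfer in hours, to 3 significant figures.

Semi-major axis of the transfer orbit: a_t = (6650 + 57700)/2 = 32175 km.
Transfer time t = π√(a_t³/μ) = π√((32175)³ / 3.986×10^5) = 28720 s.
Converting: 28720 s ÷ 3600 s/hour = 7.98 hours.

t = 7.98 hours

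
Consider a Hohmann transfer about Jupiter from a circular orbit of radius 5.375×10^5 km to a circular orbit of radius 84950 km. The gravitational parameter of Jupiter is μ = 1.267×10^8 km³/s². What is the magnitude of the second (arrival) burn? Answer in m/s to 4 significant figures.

Δv₂ = 12130 m/s

The Hohmann ellipse has a_t = (r₁ + r₂)/2 = 3.11225×10^5 km.
Circular speed at r = 84950 km: v_c = √(μ/r) = 38.62 km/s.
Transfer-orbit speed at the same r (vis-viva, a = a_t): v_t = √[μ(2/r − 1/a_t)] = 50.75 km/s.
Δv₂ = |v_t − v_c| = |50.75 − 38.62| = 12.13 km/s.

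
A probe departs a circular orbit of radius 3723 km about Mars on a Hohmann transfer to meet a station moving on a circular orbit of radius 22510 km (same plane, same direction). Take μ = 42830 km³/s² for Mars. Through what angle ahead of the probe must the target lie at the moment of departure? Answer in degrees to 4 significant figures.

Semi-major axis of the transfer orbit: a_t = (3723 + 22510)/2 = 13116.5 km.
Transfer time t = π√(a_t³/μ) = 22803.6 s.
Target angular speed ω₂ = √(μ/r₂³) = 6.12789×10^-5 rad/s.
Angle swept by the target during transfer: ω₂·t = 1.39738 rad = 80.06°.
The probe traverses 180° on the transfer ellipse, so the target must lead by 180° − 80.06° = 99.94°.

φ = 99.94°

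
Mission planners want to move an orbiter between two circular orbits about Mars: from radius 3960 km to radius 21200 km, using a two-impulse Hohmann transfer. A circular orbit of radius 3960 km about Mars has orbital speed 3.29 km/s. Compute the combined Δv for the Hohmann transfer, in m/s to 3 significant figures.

From the circular-orbit relation v² = μ/r at r = 3960 km: μ = v²r = (3.29)² × 3960 = 42863.4 km³/s².
Semi-major axis of the transfer orbit: a_t = (3960 + 21200)/2 = 12580 km.
At r₁ the circular-orbit speed is v₁ = √(μ/r₁) = 3.2900 km/s.
Transfer-orbit speed at r₁ (vis-viva): v_p = √[μ(2/r₁ − 1/a_t)] = 4.2709 km/s.
First burn Δv₁ = |v_p − v₁| = 0.9809 km/s.
Circular speed at r₂: v₂ = √(μ/r₂) = 1.4219 km/s.
Transfer-orbit speed at r₂: v_a = √[μ(2/r₂ − 1/a_t)] = 0.79778 km/s.
Second burn Δv₂ = |v₂ − v_a| = 0.6241 km/s.
Δv = Δv₁ + Δv₂ = 0.9809 + 0.6241 = 1.605 km/s.

Δv = 1610 m/s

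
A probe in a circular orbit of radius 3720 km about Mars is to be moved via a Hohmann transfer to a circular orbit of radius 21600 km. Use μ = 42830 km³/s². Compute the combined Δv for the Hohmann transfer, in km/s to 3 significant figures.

The Hohmann ellipse has a_t = (r₁ + r₂)/2 = 12660 km.
At r₁ the circular-orbit speed is v₁ = √(μ/r₁) = 3.393 km/s.
Transfer-orbit speed at r₁ (vis-viva): v_p = √[μ(2/r₁ − 1/a_t)] = 4.432 km/s.
First burn Δv₁ = |v_p − v₁| = 1.039 km/s.
Circular speed at r₂: v₂ = √(μ/r₂) = 1.4081 km/s.
Transfer-orbit speed at r₂: v_a = √[μ(2/r₂ − 1/a_t)] = 0.76331 km/s.
Second burn Δv₂ = |v₂ − v_a| = 0.6448 km/s.
Δv = Δv₁ + Δv₂ = 1.039 + 0.6448 = 1.684 km/s.

Δv = 1.68 km/s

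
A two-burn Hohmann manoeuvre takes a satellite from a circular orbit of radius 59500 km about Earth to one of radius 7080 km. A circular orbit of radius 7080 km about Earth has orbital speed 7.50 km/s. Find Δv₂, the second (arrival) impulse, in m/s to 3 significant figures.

From the circular-orbit relation v² = μ/r at r = 7080 km: μ = v²r = (7.50)² × 7080 = 3.98250×10^5 km³/s².
The Hohmann ellipse has a_t = (r₁ + r₂)/2 = 33290 km.
Circular speed at r = 7080 km: v_c = √(μ/r) = 7.5000 km/s.
Vis-viva on the transfer ellipse at r = 7080 km gives v_t = √[μ(2/r − 1/a_t)] = 10.027 km/s.
Δv₂ = |v_t − v_c| = |10.027 − 7.5000| = 2.527 km/s.

Δv₂ = 2530 m/s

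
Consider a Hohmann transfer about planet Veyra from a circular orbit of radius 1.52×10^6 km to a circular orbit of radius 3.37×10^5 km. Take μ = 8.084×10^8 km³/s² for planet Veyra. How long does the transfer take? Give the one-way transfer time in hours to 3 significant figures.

Semi-major axis of the transfer orbit: a_t = (1.520×10^6 + 3.370×10^5)/2 = 9.285×10^5 km.
Transfer time t = π√(a_t³/μ) = π√((9.285×10^5)³ / 8.084×10^8) = 98860 s.
Converting: 98860 s ÷ 3600 s/hour = 27.5 hours.

t = 27.5 hours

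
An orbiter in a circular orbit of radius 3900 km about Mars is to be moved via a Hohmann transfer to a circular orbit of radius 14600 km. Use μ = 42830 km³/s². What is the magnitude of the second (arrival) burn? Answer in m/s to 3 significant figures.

The Hohmann ellipse has a_t = (r₁ + r₂)/2 = 9250 km.
On the circular orbit at r = 14600 km, v_c = √(μ/r) = 1.71276 km/s.
Transfer-orbit speed at the same r (vis-viva, a = a_t): v_t = √[μ(2/r − 1/a_t)] = 1.11214 km/s.
Δv₂ = |v_t − v_c| = |1.11214 − 1.71276| = 0.6006 km/s.

Δv₂ = 601 m/s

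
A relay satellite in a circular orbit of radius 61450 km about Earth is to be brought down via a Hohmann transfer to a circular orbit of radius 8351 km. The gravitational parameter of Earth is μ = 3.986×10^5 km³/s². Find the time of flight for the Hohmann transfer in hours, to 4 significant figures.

t = 9.012 hours

Semi-major axis of the transfer orbit: a_t = (61450 + 8351)/2 = 34900.5 km.
Half the transfer-orbit period gives t = π√(a_t³/μ) = 32444 s.
Converting: 32444 s ÷ 3600 s/hour = 9.012 hours.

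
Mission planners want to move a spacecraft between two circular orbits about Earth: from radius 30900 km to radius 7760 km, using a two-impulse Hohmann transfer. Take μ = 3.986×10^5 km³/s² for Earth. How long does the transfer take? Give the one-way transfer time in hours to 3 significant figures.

t = 3.71 hours

Transfer-ellipse semi-major axis a_t = (r₁ + r₂)/2 = (30900 + 7760)/2 = 19330 km.
Transfer time t = π√(a_t³/μ) = π√((19330)³ / 3.986×10^5) = 13370 s.
Converting: 13370 s ÷ 3600 s/hour = 3.71 hours.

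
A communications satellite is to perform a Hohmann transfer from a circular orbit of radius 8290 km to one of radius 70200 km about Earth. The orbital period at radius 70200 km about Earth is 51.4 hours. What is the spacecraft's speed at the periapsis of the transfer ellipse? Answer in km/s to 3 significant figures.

v = 9.28 km/s

From Kepler's third law T² = 4π²r³/μ at r = 70200 km, T = 51.4 hours = 51.4 × 3600 s = 1.8504×10^5 s: μ = 4π²r³/T² = 3.98878×10^5 km³/s².
The Hohmann ellipse has a_t = (r₁ + r₂)/2 = 39245 km.
The periapsis of the transfer ellipse is at r = 8290 km.
Applying v² = μ(2/r − 1/a_t): v = 9.277 km/s.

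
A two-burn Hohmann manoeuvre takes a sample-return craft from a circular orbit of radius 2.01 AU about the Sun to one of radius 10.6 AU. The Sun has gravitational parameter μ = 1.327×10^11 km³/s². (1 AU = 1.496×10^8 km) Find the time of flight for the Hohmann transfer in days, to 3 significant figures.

t = 2890 days

In km: r₁ = 2.01 × 1.496×10^8 = 3.00696×10^8 km; r₂ = 10.6 × 1.496×10^8 = 1.58576×10^9 km.
The Hohmann ellipse has a_t = (r₁ + r₂)/2 = 9.43228×10^8 km.
By Kepler's third law the transfer-orbit period is T = 2π√(a_t³/μ), so t = T/2 = 2.498×10^8 s.
Converting: 2.498×10^8 s ÷ 86400 s/day = 2890 days.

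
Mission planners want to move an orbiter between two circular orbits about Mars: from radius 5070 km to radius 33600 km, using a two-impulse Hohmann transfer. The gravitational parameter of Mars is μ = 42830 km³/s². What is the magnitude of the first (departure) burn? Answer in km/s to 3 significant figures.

Δv₁ = 0.925 km/s

The Hohmann ellipse has a_t = (r₁ + r₂)/2 = 19335 km.
On the circular orbit at r = 5070 km, v_c = √(μ/r) = 2.906 km/s.
Transfer-orbit speed at the same r (vis-viva, a = a_t): v_t = √[μ(2/r − 1/a_t)] = 3.831 km/s.
Δv₁ = |v_t − v_c| = |3.831 − 2.906| = 0.9250 km/s.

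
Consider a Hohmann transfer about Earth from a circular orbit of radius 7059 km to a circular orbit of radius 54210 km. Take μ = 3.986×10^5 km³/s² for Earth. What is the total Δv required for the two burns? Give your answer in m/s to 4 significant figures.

Δv = 3892 m/s

The Hohmann ellipse has a_t = (r₁ + r₂)/2 = 30634.5 km.
Circular speed at r₁: v₁ = √(μ/r₁) = √(3.986×10^5/7059) = 7.514 km/s.
On the transfer ellipse at r₁, v² = μ(2/r − 1/a) gives v_p = √[μ(2/r₁ − 1/a_t)] = 9.996 km/s.
First burn Δv₁ = |v_p − v₁| = 2.482 km/s.
Circular speed at r₂: v₂ = √(μ/r₂) = 2.712 km/s.
Transfer-orbit speed at r₂: v_a = √[μ(2/r₂ − 1/a_t)] = 1.302 km/s.
Second burn Δv₂ = |v₂ − v_a| = 1.410 km/s.
Δv = Δv₁ + Δv₂ = 2.482 + 1.410 = 3.892 km/s.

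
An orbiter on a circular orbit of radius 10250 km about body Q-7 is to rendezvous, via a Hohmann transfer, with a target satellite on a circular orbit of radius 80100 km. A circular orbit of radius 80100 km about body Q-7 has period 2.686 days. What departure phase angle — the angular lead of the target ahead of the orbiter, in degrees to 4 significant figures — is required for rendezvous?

φ = 103.8°

From Kepler's third law T² = 4π²r³/μ at r = 80100 km, T = 2.686 days = 2.686 × 86400 s = 2.320704×10^5 s: μ = 4π²r³/T² = 3.76719×10^5 km³/s².
The Hohmann ellipse has a_t = (r₁ + r₂)/2 = 45175 km.
Transfer time t = π√(a_t³/μ) = 49146 s.
The target's mean motion on its circular orbit is ω₂ = √(μ/r₂³) = 2.7074×10^-5 rad/s.
Angle swept by the target during transfer: ω₂·t = 1.3306 rad = 76.24°.
The orbiter traverses 180° on the transfer ellipse, so the target must lead by 180° − 76.24° = 103.8°.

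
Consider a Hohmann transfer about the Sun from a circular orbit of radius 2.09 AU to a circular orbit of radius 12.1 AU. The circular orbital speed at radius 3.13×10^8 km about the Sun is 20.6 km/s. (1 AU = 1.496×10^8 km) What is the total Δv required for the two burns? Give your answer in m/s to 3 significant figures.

Δv = 10200 m/s

From the circular-orbit relation v² = μ/r at r = 3.13×10^8 km: μ = v²r = (20.6)² × 3.13×10^8 = 1.32825×10^11 km³/s².
In km: r₁ = 2.09 × 1.496×10^8 = 3.12664×10^8 km; r₂ = 12.1 × 1.496×10^8 = 1.81016×10^9 km.
Transfer-ellipse semi-major axis a_t = (r₁ + r₂)/2 = (3.12664×10^8 + 1.81016×10^9)/2 = 1.061412×10^9 km.
At r₁ the circular-orbit speed is v₁ = √(μ/r₁) = 20.611 km/s.
On the transfer ellipse at r₁, v² = μ(2/r − 1/a) gives v_p = √[μ(2/r₁ − 1/a_t)] = 26.916 km/s.
First burn Δv₁ = |v_p − v₁| = 6.305 km/s.
At r₂, v₂ = √(μ/r₂) = 8.566 km/s.
Transfer-orbit speed at r₂: v_a = √[μ(2/r₂ − 1/a_t)] = 4.649 km/s.
Second burn Δv₂ = |v₂ − v_a| = 3.917 km/s.
Δv = Δv₁ + Δv₂ = 6.305 + 3.917 = 10.22 km/s.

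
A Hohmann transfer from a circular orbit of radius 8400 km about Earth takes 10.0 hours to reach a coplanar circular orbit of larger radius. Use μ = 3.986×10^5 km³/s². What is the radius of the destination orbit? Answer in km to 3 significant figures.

r₂ = 66400 km

Transfer time t = 10.0 hours = 36000 s, and t = π√(a_t³/μ).
So a_t = (μ t²/π²)^(1/3) = (3.986×10^5 × (36000)² / π²)^(1/3) = 37407 km.
Since a_t = (r₁ + r₂)/2, r₂ = 2a_t − r₁ = 2×37407 − 8400 = 66414 km.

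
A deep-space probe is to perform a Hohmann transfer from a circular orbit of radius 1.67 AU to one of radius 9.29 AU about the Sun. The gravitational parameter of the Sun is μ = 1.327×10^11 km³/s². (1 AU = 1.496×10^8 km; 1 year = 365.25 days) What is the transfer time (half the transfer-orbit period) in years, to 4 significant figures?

In km: r₁ = 1.67 × 1.496×10^8 = 2.49832×10^8 km; r₂ = 9.29 × 1.496×10^8 = 1.389784×10^9 km.
The Hohmann ellipse has a_t = (r₁ + r₂)/2 = 8.19808×10^8 km.
Half the transfer-orbit period gives t = π√(a_t³/μ) = 2.0243×10^8 s.
Converting: 2.0243×10^8 s ÷ 3.15576×10^7 s/year (365.25 × 86400) = 6.415 years.

t = 6.415 years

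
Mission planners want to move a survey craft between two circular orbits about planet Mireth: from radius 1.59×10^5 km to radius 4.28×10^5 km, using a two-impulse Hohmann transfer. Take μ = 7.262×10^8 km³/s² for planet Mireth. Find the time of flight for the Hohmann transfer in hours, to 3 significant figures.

t = 5.15 hours

Semi-major axis of the transfer orbit: a_t = (1.590×10^5 + 4.280×10^5)/2 = 2.935×10^5 km.
Transfer time t = π√(a_t³/μ) = π√((2.935×10^5)³ / 7.262×10^8) = 18540 s.
Converting: 18540 s ÷ 3600 s/hour = 5.15 hours.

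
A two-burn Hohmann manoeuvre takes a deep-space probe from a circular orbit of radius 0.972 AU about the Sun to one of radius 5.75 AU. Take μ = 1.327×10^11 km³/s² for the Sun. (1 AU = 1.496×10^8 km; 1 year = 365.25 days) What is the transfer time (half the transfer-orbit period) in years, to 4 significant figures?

t = 3.081 years

In km: r₁ = 0.972 × 1.496×10^8 = 1.454112×10^8 km; r₂ = 5.75 × 1.496×10^8 = 8.602×10^8 km.
Transfer-ellipse semi-major axis a_t = (r₁ + r₂)/2 = (1.454112×10^8 + 8.602×10^8)/2 = 5.028056×10^8 km.
Half the transfer-orbit period gives t = π√(a_t³/μ) = 9.723×10^7 s.
Converting: 9.723×10^7 s ÷ 3.15576×10^7 s/year (365.25 × 86400) = 3.081 years.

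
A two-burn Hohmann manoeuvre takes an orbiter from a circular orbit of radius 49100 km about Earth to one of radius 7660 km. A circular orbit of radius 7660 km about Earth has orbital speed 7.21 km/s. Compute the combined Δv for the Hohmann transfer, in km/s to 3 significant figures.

From the circular-orbit relation v² = μ/r at r = 7660 km: μ = v²r = (7.21)² × 7660 = 3.98198×10^5 km³/s².
Transfer-ellipse semi-major axis a_t = (r₁ + r₂)/2 = (49100 + 7660)/2 = 28380 km.
Circular speed at r₁: v₁ = √(μ/r₁) = √(3.98198×10^5/49100) = 2.848 km/s.
Transfer-orbit speed at r₁ (vis-viva equation): v_a = √[μ(2/r₁ − 1/a_t)] = 1.480 km/s.
First burn Δv₁ = |v_a − v₁| = 1.368 km/s.
Circular speed at r₂: v₂ = √(μ/r₂) = 7.210 km/s.
Transfer-orbit speed at r₂: v_p = √[μ(2/r₂ − 1/a_t)] = 9.484 km/s.
Second burn Δv₂ = |v₂ − v_p| = 2.274 km/s.
Total Δv = Δv₁ + Δv₂ = 3.642 km/s.

Δv = 3.64 km/s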